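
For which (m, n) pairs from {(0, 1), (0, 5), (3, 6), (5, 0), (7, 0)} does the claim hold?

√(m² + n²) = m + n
Testing each pair:
(0, 1): LHS = 1, RHS = 1 → holds
(0, 5): LHS = 5, RHS = 5 → holds
(3, 6): LHS = 3·√(5) ≈ 6.708, RHS = 9 → fails
(5, 0): LHS = 5, RHS = 5 → holds
(7, 0): LHS = 7, RHS = 7 → holds

4 of 5 pairs satisfy the claim.

Answer: (0, 1), (0, 5), (5, 0), (7, 0)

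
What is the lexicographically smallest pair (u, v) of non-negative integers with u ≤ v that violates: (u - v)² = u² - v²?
(u, v) = (0, 1)

Substituting (0, 1) into the claim:
LHS = (0 - 1)² = 1
RHS = 0² - 1² = -1

Since LHS ≠ RHS, this pair disproves the claim, and no lexicographically smaller pair (u ≤ v, non-negative integers) does.

For instance (3, 5) is also a counterexample (LHS = 4, RHS = -16), but it's lexicographically larger.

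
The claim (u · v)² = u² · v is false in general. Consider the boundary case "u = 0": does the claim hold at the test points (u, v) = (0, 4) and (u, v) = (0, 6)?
At (0, 4): LHS = 0, RHS = 0 → equal
At (0, 6): LHS = 0, RHS = 0 → equal

So the claim does hold at both of these boundary points, even though it is not an identity.

Answer: Yes, holds at both test points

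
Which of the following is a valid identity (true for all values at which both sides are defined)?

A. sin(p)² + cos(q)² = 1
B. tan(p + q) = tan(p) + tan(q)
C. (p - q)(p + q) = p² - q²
A: fails at (1, 4) — LHS = cos(4)² + sin(1)² ≈ 1.135, RHS = 1.
B: fails at (1, 1) — LHS = tan(2) ≈ -2.185, RHS = 2·tan(1) ≈ 3.115.
C: holds — e.g. at (3, 7), both sides equal -40.

Answer: C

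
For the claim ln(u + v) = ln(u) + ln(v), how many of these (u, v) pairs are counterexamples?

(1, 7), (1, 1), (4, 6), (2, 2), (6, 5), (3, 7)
Testing each pair:
(1, 7): LHS = ln(8) ≈ 2.079, RHS = ln(7) ≈ 1.946 → counterexample
(1, 1): LHS = ln(2) ≈ 0.6931, RHS = 0 → counterexample
(4, 6): LHS = ln(10) ≈ 2.303, RHS = ln(4) + ln(6) ≈ 3.178 → counterexample
(2, 2): LHS = ln(4) ≈ 1.386, RHS = 2·ln(2) ≈ 1.386 → satisfies claim
(6, 5): LHS = ln(11) ≈ 2.398, RHS = ln(5) + ln(6) ≈ 3.401 → counterexample
(3, 7): LHS = ln(10) ≈ 2.303, RHS = ln(3) + ln(7) ≈ 3.045 → counterexample

That makes 5 counterexamples.

Answer: 5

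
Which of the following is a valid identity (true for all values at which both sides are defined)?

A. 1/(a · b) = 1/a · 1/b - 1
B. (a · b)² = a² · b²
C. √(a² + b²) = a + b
B

A: fails at (2, 7) — LHS = 1/14, RHS = -13/14.
B: holds — e.g. at (1, 5), both sides equal 25.
C: fails at (5, 5) — LHS = 5·√(2) ≈ 7.071, RHS = 10.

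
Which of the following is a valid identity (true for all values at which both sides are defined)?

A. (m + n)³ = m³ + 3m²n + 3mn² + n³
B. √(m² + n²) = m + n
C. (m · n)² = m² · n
A: holds — e.g. at (5, 5), both sides equal 1000.
B: fails at (1, 5) — LHS = √(26) ≈ 5.099, RHS = 6.
C: fails at (1, 3) — LHS = 9, RHS = 3.

Answer: A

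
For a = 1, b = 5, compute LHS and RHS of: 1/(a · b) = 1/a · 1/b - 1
LHS = 1/(1 · 5) = 1/5
RHS = 1/1 · 1/5 - 1 = -4/5

LHS ≠ RHS, so the equation does not hold here.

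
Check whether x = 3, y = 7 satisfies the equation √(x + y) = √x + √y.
Substituting x = 3, y = 7:

LHS = √(3 + 7) = √(10) ≈ 3.162
RHS = √3 + √7 = √(3) + √(7) ≈ 4.378

LHS ≠ RHS, so the equation does not hold at this point.

Answer: Fails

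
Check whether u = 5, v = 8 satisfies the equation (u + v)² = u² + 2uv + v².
Substituting u = 5, v = 8:

LHS = (5 + 8)² = 169
RHS = 5² + 2·5·8 + 8² = 169

LHS = RHS, so the equation holds at this point.

Answer: Holds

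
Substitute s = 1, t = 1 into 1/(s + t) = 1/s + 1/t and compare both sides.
LHS = 1/(1 + 1) = 1/2
RHS = 1/1 + 1/1 = 2

LHS ≠ RHS, so the equation does not hold here.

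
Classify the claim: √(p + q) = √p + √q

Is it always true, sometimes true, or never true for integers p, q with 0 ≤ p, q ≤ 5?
It holds at (p, q) = (0, 0) (both sides equal 0), but fails at (p, q) = (1, 5) (LHS = √(6) ≈ 2.449, RHS = 1 + √(5) ≈ 3.236).

Answer: Sometimes true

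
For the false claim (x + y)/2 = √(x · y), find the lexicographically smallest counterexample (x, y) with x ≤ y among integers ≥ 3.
(x, y) = (3, 4)

Substituting (3, 4) into the claim:
LHS = (3 + 4)/2 = 7/2
RHS = √(3 · 4) = 2·√(3) ≈ 3.464

Since LHS ≠ RHS, this pair disproves the claim, and no lexicographically smaller pair (x ≤ y, integers ≥ 3) does.

For instance (4, 9) is also a counterexample (LHS = 13/2, RHS = 6), but it's lexicographically larger.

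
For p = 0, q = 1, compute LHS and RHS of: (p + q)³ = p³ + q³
LHS = (0 + 1)³ = 1
RHS = 0³ + 1³ = 1

LHS = RHS: the two sides agree.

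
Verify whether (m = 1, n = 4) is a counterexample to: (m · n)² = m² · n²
Substituting m = 1, n = 4:
LHS = (1 · 4)² = 16
RHS = 1² · 4² = 16

The sides agree, so this pair does not disprove the claim.

Answer: No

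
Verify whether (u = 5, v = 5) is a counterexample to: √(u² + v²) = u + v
Yes

Substituting u = 5, v = 5:
LHS = √(5² + 5²) = 5·√(2) ≈ 7.071
RHS = 5 + 5 = 10

Since LHS ≠ RHS, this pair disproves the claim.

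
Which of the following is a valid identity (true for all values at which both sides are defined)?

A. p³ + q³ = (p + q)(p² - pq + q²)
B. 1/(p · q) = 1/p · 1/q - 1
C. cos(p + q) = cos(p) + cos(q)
A

A: holds — e.g. at (1, 3), both sides equal 28.
B: fails at (3, 3) — LHS = 1/9, RHS = -8/9.
C: fails at (2, 2) — LHS = cos(4) ≈ -0.6536, RHS = 2·cos(2) ≈ -0.8323.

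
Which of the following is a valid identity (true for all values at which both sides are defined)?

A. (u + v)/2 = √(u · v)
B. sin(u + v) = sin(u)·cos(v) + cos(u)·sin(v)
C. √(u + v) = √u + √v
A: fails at (0, 1) — LHS = 1/2, RHS = 0.
B: holds — e.g. at (0, 1), both sides equal sin(1) ≈ 0.8415.
C: fails at (5, 8) — LHS = √(13) ≈ 3.606, RHS = √(5) + 2·√(2) ≈ 5.064.

Answer: B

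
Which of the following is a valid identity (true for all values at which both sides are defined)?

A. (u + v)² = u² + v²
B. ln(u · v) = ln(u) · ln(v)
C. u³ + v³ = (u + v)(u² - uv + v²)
A: fails at (4, 4) — LHS = 64, RHS = 32.
B: fails at (2, 2) — LHS = ln(4) ≈ 1.386, RHS = ln(2)² ≈ 0.4805.
C: holds — e.g. at (2, 7), both sides equal 351.

Answer: C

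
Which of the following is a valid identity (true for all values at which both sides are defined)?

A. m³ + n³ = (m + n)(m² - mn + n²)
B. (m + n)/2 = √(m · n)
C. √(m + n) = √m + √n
A: holds — e.g. at (6, 7), both sides equal 559.
B: fails at (0, 1) — LHS = 1/2, RHS = 0.
C: fails at (1, 1) — LHS = √(2) ≈ 1.414, RHS = 2.

Answer: A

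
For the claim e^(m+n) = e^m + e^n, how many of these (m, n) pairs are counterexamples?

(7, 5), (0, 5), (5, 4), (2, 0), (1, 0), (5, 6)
Testing each pair:
(7, 5): LHS = e^12 ≈ 162754.8, RHS = e^5 + e^7 ≈ 1245 → counterexample
(0, 5): LHS = e^5 ≈ 148.4, RHS = 1 + e^5 ≈ 149.4 → counterexample
(5, 4): LHS = e^9 ≈ 8103, RHS = e^4 + e^5 ≈ 203 → counterexample
(2, 0): LHS = e^2 ≈ 7.389, RHS = 1 + e^2 ≈ 8.389 → counterexample
(1, 0): LHS = e ≈ 2.718, RHS = 1 + e ≈ 3.718 → counterexample
(5, 6): LHS = e^11 ≈ 59874.1, RHS = e^5 + e^6 ≈ 551.8 → counterexample

That makes 6 counterexamples.

Answer: 6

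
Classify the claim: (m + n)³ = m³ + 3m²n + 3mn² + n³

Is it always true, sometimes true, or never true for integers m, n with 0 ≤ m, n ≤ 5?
Always true

The identity holds for every pair in the range. For instance at (m, n) = (0, 4): both sides equal 64.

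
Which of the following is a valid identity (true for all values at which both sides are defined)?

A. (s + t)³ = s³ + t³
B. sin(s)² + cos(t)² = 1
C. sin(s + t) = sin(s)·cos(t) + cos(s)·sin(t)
A: fails at (2, 3) — LHS = 125, RHS = 35.
B: fails at (4, 6) — LHS = sin(4)² + cos(6)² ≈ 1.495, RHS = 1.
C: holds — e.g. at (6, 7), both sides equal sin(13) ≈ 0.4202.

Answer: C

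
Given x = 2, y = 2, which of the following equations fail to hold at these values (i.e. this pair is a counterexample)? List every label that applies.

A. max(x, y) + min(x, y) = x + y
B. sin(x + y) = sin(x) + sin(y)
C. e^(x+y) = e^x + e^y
B, C

Evaluating each claim at the given values:
A. LHS = 4, RHS = 4 → holds here (LHS = RHS)
B. LHS = sin(4) ≈ -0.7568, RHS = 2·sin(2) ≈ 1.819 → fails here (LHS ≠ RHS)
C. LHS = e^4 ≈ 54.6, RHS = 2·e^2 ≈ 14.78 → fails here (LHS ≠ RHS)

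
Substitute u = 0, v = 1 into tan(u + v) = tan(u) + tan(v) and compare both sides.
LHS = tan(0 + 1) = tan(1) ≈ 1.557
RHS = tan(0) + tan(1) = tan(1) ≈ 1.557

LHS = RHS: the two sides agree.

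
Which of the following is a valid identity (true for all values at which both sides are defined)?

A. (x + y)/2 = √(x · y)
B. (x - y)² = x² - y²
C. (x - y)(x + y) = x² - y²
A: fails at (1, 2) — LHS = 3/2, RHS = √(2) ≈ 1.414.
B: fails at (1, 5) — LHS = 16, RHS = -24.
C: holds — e.g. at (2, 3), both sides equal -5.

Answer: C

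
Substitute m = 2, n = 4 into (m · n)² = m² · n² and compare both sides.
LHS = (2 · 4)² = 64
RHS = 2² · 4² = 64

LHS = RHS: the two sides agree.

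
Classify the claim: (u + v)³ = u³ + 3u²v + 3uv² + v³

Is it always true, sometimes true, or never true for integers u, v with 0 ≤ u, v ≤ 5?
The identity holds for every pair in the range. For instance at (u, v) = (2, 1): both sides equal 27.

Answer: Always true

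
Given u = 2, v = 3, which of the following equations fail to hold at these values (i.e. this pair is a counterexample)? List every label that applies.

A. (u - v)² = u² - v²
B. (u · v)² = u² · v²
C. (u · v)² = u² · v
Evaluating each claim at the given values:
A. LHS = 1, RHS = -5 → fails here (LHS ≠ RHS)
B. LHS = 36, RHS = 36 → holds here (LHS = RHS)
C. LHS = 36, RHS = 12 → fails here (LHS ≠ RHS)

Answer: A, C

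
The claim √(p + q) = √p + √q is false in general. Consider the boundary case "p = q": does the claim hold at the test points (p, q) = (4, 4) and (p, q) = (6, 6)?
No, fails at both test points

At (4, 4): LHS = 2·√(2) ≈ 2.828 ≠ RHS = 4
At (6, 6): LHS = 2·√(3) ≈ 3.464 ≠ RHS = 2·√(6) ≈ 4.899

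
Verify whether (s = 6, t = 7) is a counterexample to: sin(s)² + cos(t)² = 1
Yes

Substituting s = 6, t = 7:
LHS = sin(6)² + cos(7)² ≈ 0.6464
RHS = 1

Since LHS ≠ RHS, this pair disproves the claim.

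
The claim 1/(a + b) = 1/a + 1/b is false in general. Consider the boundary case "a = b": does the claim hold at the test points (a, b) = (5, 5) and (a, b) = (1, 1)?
No, fails at both test points

At (5, 5): LHS = 1/10 ≠ RHS = 2/5
At (1, 1): LHS = 1/2 ≠ RHS = 2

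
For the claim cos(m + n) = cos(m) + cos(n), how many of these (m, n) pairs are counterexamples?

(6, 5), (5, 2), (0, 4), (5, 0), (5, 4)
Testing each pair:
(6, 5): LHS = cos(11) ≈ 0.004426, RHS = cos(5) + cos(6) ≈ 1.244 → counterexample
(5, 2): LHS = cos(7) ≈ 0.7539, RHS = cos(2) + cos(5) ≈ -0.1325 → counterexample
(0, 4): LHS = cos(4) ≈ -0.6536, RHS = cos(4) + 1 ≈ 0.3464 → counterexample
(5, 0): LHS = cos(5) ≈ 0.2837, RHS = cos(5) + 1 ≈ 1.284 → counterexample
(5, 4): LHS = cos(9) ≈ -0.9111, RHS = cos(4) + cos(5) ≈ -0.37 → counterexample

That makes 5 counterexamples.

Answer: 5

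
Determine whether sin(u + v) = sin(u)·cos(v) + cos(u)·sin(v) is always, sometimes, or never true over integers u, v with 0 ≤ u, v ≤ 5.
Always true

The identity holds for every pair in the range. For instance at (u, v) = (1, 5): both sides equal sin(6) ≈ -0.2794.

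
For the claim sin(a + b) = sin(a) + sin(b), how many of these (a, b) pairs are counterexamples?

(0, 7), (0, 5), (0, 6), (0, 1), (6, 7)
1

Testing each pair:
(0, 7): LHS = sin(7) ≈ 0.657, RHS = sin(7) ≈ 0.657 → satisfies claim
(0, 5): LHS = sin(5) ≈ -0.9589, RHS = sin(5) ≈ -0.9589 → satisfies claim
(0, 6): LHS = sin(6) ≈ -0.2794, RHS = sin(6) ≈ -0.2794 → satisfies claim
(0, 1): LHS = sin(1) ≈ 0.8415, RHS = sin(1) ≈ 0.8415 → satisfies claim
(6, 7): LHS = sin(13) ≈ 0.4202, RHS = sin(6) + sin(7) ≈ 0.3776 → counterexample

That makes 1 counterexample.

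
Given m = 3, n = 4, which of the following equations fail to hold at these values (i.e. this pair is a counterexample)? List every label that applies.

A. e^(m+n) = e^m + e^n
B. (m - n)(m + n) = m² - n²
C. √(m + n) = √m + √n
A, C

Evaluating each claim at the given values:
A. LHS = e^7 ≈ 1097, RHS = e^3 + e^4 ≈ 74.68 → fails here (LHS ≠ RHS)
B. LHS = -7, RHS = -7 → holds here (LHS = RHS)
C. LHS = √(7) ≈ 2.646, RHS = √(3) + 2 ≈ 3.732 → fails here (LHS ≠ RHS)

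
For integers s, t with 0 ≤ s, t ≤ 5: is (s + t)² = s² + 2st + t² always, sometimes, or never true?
The identity holds for every pair in the range. For instance at (s, t) = (2, 1): both sides equal 9.

Answer: Always true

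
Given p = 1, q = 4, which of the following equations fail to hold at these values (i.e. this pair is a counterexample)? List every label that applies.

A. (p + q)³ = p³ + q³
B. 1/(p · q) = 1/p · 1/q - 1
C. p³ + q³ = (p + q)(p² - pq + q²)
A, B

Evaluating each claim at the given values:
A. LHS = 125, RHS = 65 → fails here (LHS ≠ RHS)
B. LHS = 1/4, RHS = -3/4 → fails here (LHS ≠ RHS)
C. LHS = 65, RHS = 65 → holds here (LHS = RHS)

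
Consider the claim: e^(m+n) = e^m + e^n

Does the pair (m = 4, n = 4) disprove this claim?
Yes

Substituting m = 4, n = 4:
LHS = e^(4+4) = e^8 ≈ 2981
RHS = e^4 + e^4 = 2·e^4 ≈ 109.2

Since LHS ≠ RHS, this pair disproves the claim.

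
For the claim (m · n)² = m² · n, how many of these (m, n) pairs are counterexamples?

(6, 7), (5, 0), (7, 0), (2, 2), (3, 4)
3

Testing each pair:
(6, 7): LHS = 1764, RHS = 252 → counterexample
(5, 0): LHS = 0, RHS = 0 → satisfies claim
(7, 0): LHS = 0, RHS = 0 → satisfies claim
(2, 2): LHS = 16, RHS = 8 → counterexample
(3, 4): LHS = 144, RHS = 36 → counterexample

That makes 3 counterexamples.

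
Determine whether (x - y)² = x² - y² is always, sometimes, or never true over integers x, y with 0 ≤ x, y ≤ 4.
It holds at (x, y) = (4, 0) (both sides equal 16), but fails at (x, y) = (1, 3) (LHS = 4, RHS = -8).

Answer: Sometimes true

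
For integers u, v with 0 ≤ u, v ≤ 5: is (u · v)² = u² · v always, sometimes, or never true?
It holds at (u, v) = (0, 0) (both sides equal 0), but fails at (u, v) = (5, 3) (LHS = 225, RHS = 75).

Answer: Sometimes true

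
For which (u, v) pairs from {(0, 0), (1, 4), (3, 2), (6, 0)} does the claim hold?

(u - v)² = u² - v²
(0, 0), (6, 0)

Testing each pair:
(0, 0): LHS = 0, RHS = 0 → holds
(1, 4): LHS = 9, RHS = -15 → fails
(3, 2): LHS = 1, RHS = 5 → fails
(6, 0): LHS = 36, RHS = 36 → holds

2 of 4 pairs satisfy the claim.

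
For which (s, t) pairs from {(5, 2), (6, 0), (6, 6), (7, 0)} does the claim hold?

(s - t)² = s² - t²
Testing each pair:
(5, 2): LHS = 9, RHS = 21 → fails
(6, 0): LHS = 36, RHS = 36 → holds
(6, 6): LHS = 0, RHS = 0 → holds
(7, 0): LHS = 49, RHS = 49 → holds

3 of 4 pairs satisfy the claim.

Answer: (6, 0), (6, 6), (7, 0)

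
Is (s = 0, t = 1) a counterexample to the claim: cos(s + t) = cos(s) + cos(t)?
Substituting s = 0, t = 1:
LHS = cos(0 + 1) = cos(1) ≈ 0.5403
RHS = cos(0) + cos(1) = cos(1) + 1 ≈ 1.54

Since LHS ≠ RHS, this pair disproves the claim.

Answer: Yes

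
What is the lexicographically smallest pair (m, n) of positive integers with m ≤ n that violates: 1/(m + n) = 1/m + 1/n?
Substituting (1, 1) into the claim:
LHS = 1/(1 + 1) = 1/2
RHS = 1/1 + 1/1 = 2

Since LHS ≠ RHS, this pair disproves the claim, and no lexicographically smaller pair (m ≤ n, positive integers) does.

For instance (2, 3) is also a counterexample (LHS = 1/5, RHS = 5/6), but it's lexicographically larger.

Answer: (m, n) = (1, 1)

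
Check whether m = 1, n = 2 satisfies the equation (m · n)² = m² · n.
Fails

Substituting m = 1, n = 2:

LHS = (1 · 2)² = 4
RHS = 1² · 2 = 2

LHS ≠ RHS, so the equation does not hold at this point.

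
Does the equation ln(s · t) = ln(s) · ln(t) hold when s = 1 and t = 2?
Substituting s = 1, t = 2:

LHS = ln(1 · 2) = ln(2) ≈ 0.6931
RHS = ln(1) · ln(2) = 0

LHS ≠ RHS, so the equation does not hold at this point.

Answer: Fails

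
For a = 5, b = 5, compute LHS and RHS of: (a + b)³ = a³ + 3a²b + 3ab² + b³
LHS = (5 + 5)³ = 1000
RHS = 5³ + 3·5²·5 + 3·5·5² + 5³ = 1000

LHS = RHS: the two sides agree.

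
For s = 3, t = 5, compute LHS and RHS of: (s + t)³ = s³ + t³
LHS = (3 + 5)³ = 512
RHS = 3³ + 5³ = 152

LHS ≠ RHS, so the equation does not hold here.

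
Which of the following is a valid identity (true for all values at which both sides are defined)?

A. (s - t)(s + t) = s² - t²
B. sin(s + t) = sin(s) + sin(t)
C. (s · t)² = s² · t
A

A: holds — e.g. at (3, 5), both sides equal -16.
B: fails at (3, 4) — LHS = sin(7) ≈ 0.657, RHS = sin(4) + sin(3) ≈ -0.6157.
C: fails at (4, 5) — LHS = 400, RHS = 80.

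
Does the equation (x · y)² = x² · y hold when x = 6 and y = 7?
Substituting x = 6, y = 7:

LHS = (6 · 7)² = 1764
RHS = 6² · 7 = 252

LHS ≠ RHS, so the equation does not hold at this point.

Answer: Fails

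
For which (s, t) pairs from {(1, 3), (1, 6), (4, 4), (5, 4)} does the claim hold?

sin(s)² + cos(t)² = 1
Testing each pair:
(1, 3): LHS = sin(1)² + cos(3)² ≈ 1.688, RHS = 1 → fails
(1, 6): LHS = sin(1)² + cos(6)² ≈ 1.63, RHS = 1 → fails
(4, 4): LHS = cos(4)² + sin(4)² = 1, RHS = 1 → holds
(5, 4): LHS = cos(4)² + sin(5)² ≈ 1.347, RHS = 1 → fails

1 of 4 pairs satisfies the claim.

Answer: (4, 4)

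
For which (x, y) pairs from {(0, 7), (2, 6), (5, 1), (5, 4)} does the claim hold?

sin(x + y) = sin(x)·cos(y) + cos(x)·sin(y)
Testing each pair:
(0, 7): LHS = sin(7) ≈ 0.657, RHS = sin(7) ≈ 0.657 → holds
(2, 6): LHS = sin(8) ≈ 0.9894, RHS = sin(6)·cos(2) + sin(2)·cos(6) ≈ 0.9894 → holds
(5, 1): LHS = sin(6) ≈ -0.2794, RHS = sin(5)·cos(1) + sin(1)·cos(5) ≈ -0.2794 → holds
(5, 4): LHS = sin(9) ≈ 0.4121, RHS = sin(4)·cos(5) + sin(5)·cos(4) ≈ 0.4121 → holds

Every pair satisfies the claim.

Answer: All pairs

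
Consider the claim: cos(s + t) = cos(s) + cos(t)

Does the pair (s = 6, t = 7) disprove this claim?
Yes

Substituting s = 6, t = 7:
LHS = cos(6 + 7) = cos(13) ≈ 0.9074
RHS = cos(6) + cos(7) ≈ 1.714

Since LHS ≠ RHS, this pair disproves the claim.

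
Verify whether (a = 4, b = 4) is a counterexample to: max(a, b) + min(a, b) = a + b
Substituting a = 4, b = 4:
LHS = max(4, 4) + min(4, 4) = 8
RHS = 4 + 4 = 8

The sides agree, so this pair does not disprove the claim.

Answer: No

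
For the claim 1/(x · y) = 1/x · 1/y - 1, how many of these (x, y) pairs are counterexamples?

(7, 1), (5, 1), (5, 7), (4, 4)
Testing each pair:
(7, 1): LHS = 1/7, RHS = -6/7 → counterexample
(5, 1): LHS = 1/5, RHS = -4/5 → counterexample
(5, 7): LHS = 1/35, RHS = -34/35 → counterexample
(4, 4): LHS = 1/16, RHS = -15/16 → counterexample

That makes 4 counterexamples.

Answer: 4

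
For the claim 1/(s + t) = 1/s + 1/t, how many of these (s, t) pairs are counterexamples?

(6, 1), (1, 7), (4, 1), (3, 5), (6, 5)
Testing each pair:
(6, 1): LHS = 1/7, RHS = 7/6 → counterexample
(1, 7): LHS = 1/8, RHS = 8/7 → counterexample
(4, 1): LHS = 1/5, RHS = 5/4 → counterexample
(3, 5): LHS = 1/8, RHS = 8/15 → counterexample
(6, 5): LHS = 1/11, RHS = 11/30 → counterexample

That makes 5 counterexamples.

Answer: 5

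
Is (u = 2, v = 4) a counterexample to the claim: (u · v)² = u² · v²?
No

Substituting u = 2, v = 4:
LHS = (2 · 4)² = 64
RHS = 2² · 4² = 64

The sides agree, so this pair does not disprove the claim.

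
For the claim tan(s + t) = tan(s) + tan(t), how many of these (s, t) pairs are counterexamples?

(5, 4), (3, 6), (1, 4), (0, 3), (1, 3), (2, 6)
Testing each pair:
(5, 4): LHS = tan(9) ≈ -0.4523, RHS = tan(5) + tan(4) ≈ -2.223 → counterexample
(3, 6): LHS = tan(9) ≈ -0.4523, RHS = tan(6) + tan(3) ≈ -0.4336 → counterexample
(1, 4): LHS = tan(5) ≈ -3.381, RHS = tan(4) + tan(1) ≈ 2.715 → counterexample
(0, 3): LHS = tan(3) ≈ -0.1425, RHS = tan(3) ≈ -0.1425 → satisfies claim
(1, 3): LHS = tan(4) ≈ 1.158, RHS = tan(3) + tan(1) ≈ 1.415 → counterexample
(2, 6): LHS = tan(8) ≈ -6.8, RHS = tan(2) + tan(6) ≈ -2.476 → counterexample

That makes 5 counterexamples.

Answer: 5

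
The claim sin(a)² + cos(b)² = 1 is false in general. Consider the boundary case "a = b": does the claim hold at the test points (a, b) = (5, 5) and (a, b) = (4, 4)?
At (5, 5): LHS = cos(5)² + sin(5)² = 1, RHS = 1 → equal
At (4, 4): LHS = cos(4)² + sin(4)² = 1, RHS = 1 → equal

So the claim does hold at both of these boundary points, even though it is not an identity.

Answer: Yes, holds at both test points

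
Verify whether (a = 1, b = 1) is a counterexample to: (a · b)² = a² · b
No

Substituting a = 1, b = 1:
LHS = (1 · 1)² = 1
RHS = 1² · 1 = 1

The sides agree, so this pair does not disprove the claim.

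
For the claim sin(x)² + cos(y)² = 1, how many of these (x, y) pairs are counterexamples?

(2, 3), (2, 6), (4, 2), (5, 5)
3

Testing each pair:
(2, 3): LHS = sin(2)² + cos(3)² ≈ 1.807, RHS = 1 → counterexample
(2, 6): LHS = sin(2)² + cos(6)² ≈ 1.749, RHS = 1 → counterexample
(4, 2): LHS = cos(2)² + sin(4)² ≈ 0.7459, RHS = 1 → counterexample
(5, 5): LHS = cos(5)² + sin(5)² = 1, RHS = 1 → satisfies claim

That makes 3 counterexamples.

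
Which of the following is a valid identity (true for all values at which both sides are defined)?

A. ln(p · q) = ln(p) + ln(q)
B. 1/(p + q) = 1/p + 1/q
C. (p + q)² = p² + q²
A: holds — e.g. at (2, 4), both sides equal ln(8) ≈ 2.079.
B: fails at (3, 7) — LHS = 1/10, RHS = 10/21.
C: fails at (2, 7) — LHS = 81, RHS = 53.

Answer: A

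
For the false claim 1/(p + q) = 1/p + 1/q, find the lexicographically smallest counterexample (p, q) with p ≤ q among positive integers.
(p, q) = (1, 1)

Substituting (1, 1) into the claim:
LHS = 1/(1 + 1) = 1/2
RHS = 1/1 + 1/1 = 2

Since LHS ≠ RHS, this pair disproves the claim, and no lexicographically smaller pair (p ≤ q, positive integers) does.

For instance (3, 4) is also a counterexample (LHS = 1/7, RHS = 7/12), but it's lexicographically larger.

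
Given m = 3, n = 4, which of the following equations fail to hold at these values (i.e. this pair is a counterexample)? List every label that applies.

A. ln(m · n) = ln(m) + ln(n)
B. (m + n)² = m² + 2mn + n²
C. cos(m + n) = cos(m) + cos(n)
C

Evaluating each claim at the given values:
A. LHS = ln(12) ≈ 2.485, RHS = ln(3) + ln(4) ≈ 2.485 → holds here (LHS = RHS)
B. LHS = 49, RHS = 49 → holds here (LHS = RHS)
C. LHS = cos(7) ≈ 0.7539, RHS = cos(3) + cos(4) ≈ -1.644 → fails here (LHS ≠ RHS)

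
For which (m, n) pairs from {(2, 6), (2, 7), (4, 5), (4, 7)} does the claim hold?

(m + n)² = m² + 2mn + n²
Testing each pair:
(2, 6): LHS = 64, RHS = 64 → holds
(2, 7): LHS = 81, RHS = 81 → holds
(4, 5): LHS = 81, RHS = 81 → holds
(4, 7): LHS = 121, RHS = 121 → holds

Every pair satisfies the claim.

Answer: All pairs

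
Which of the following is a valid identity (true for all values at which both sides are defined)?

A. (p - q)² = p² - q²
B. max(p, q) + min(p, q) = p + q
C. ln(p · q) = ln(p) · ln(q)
A: fails at (1, 2) — LHS = 1, RHS = -3.
B: holds — e.g. at (0, 1), both sides equal 1.
C: fails at (2, 2) — LHS = ln(4) ≈ 1.386, RHS = ln(2)² ≈ 0.4805.

Answer: B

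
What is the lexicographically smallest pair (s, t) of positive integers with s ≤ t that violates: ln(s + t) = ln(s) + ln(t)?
(s, t) = (1, 1)

Substituting (1, 1) into the claim:
LHS = ln(1 + 1) = ln(2) ≈ 0.6931
RHS = ln(1) + ln(1) = 0

Since LHS ≠ RHS, this pair disproves the claim, and no lexicographically smaller pair (s ≤ t, positive integers) does.

For instance (6, 8) is also a counterexample (LHS = ln(14) ≈ 2.639, RHS = ln(6) + ln(8) ≈ 3.871), but it's lexicographically larger.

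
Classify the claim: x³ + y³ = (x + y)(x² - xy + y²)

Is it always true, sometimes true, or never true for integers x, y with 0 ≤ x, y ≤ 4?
The identity holds for every pair in the range. For instance at (x, y) = (3, 0): both sides equal 27.

Answer: Always true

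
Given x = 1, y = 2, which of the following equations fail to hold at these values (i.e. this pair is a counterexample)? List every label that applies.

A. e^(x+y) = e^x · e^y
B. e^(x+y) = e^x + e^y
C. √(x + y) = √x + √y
Evaluating each claim at the given values:
A. LHS = e^3 ≈ 20.09, RHS = e^3 ≈ 20.09 → holds here (LHS = RHS)
B. LHS = e^3 ≈ 20.09, RHS = e + e^2 ≈ 10.11 → fails here (LHS ≠ RHS)
C. LHS = √(3) ≈ 1.732, RHS = 1 + √(2) ≈ 2.414 → fails here (LHS ≠ RHS)

Answer: B, C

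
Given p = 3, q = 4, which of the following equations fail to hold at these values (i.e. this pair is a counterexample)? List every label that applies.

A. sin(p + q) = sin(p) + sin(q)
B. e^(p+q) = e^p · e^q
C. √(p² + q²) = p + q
Evaluating each claim at the given values:
A. LHS = sin(7) ≈ 0.657, RHS = sin(4) + sin(3) ≈ -0.6157 → fails here (LHS ≠ RHS)
B. LHS = e^7 ≈ 1097, RHS = e^7 ≈ 1097 → holds here (LHS = RHS)
C. LHS = 5, RHS = 7 → fails here (LHS ≠ RHS)

Answer: A, C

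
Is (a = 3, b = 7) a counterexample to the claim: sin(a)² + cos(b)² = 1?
Substituting a = 3, b = 7:
LHS = sin(3)² + cos(7)² ≈ 0.5883
RHS = 1

Since LHS ≠ RHS, this pair disproves the claim.

Answer: Yes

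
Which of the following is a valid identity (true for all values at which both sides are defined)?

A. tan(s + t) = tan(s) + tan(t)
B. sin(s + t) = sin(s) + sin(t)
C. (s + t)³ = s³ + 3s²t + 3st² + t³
C

A: fails at (1, 2) — LHS = tan(3) ≈ -0.1425, RHS = tan(2) + tan(1) ≈ -0.6276.
B: fails at (1, 2) — LHS = sin(3) ≈ 0.1411, RHS = sin(1) + sin(2) ≈ 1.751.
C: holds — e.g. at (2, 2), both sides equal 64.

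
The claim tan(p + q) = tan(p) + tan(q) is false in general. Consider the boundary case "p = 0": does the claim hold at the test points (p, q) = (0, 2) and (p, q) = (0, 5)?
At (0, 2): LHS = tan(2) ≈ -2.185, RHS = tan(2) ≈ -2.185 → equal
At (0, 5): LHS = tan(5) ≈ -3.381, RHS = tan(5) ≈ -3.381 → equal

So the claim does hold at both of these boundary points, even though it is not an identity.

Answer: Yes, holds at both test points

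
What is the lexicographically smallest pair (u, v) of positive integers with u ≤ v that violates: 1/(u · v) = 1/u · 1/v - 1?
(u, v) = (1, 1)

Substituting (1, 1) into the claim:
LHS = 1/(1 · 1) = 1
RHS = 1/1 · 1/1 - 1 = 0

Since LHS ≠ RHS, this pair disproves the claim, and no lexicographically smaller pair (u ≤ v, positive integers) does.

For instance (5, 8) is also a counterexample (LHS = 1/40, RHS = -39/40), but it's lexicographically larger.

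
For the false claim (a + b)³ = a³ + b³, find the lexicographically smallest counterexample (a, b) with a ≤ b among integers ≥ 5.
(a, b) = (5, 5)

Substituting (5, 5) into the claim:
LHS = (5 + 5)³ = 1000
RHS = 5³ + 5³ = 250

Since LHS ≠ RHS, this pair disproves the claim, and no lexicographically smaller pair (a ≤ b, integers ≥ 5) does.

For instance (8, 10) is also a counterexample (LHS = 5832, RHS = 1512), but it's lexicographically larger.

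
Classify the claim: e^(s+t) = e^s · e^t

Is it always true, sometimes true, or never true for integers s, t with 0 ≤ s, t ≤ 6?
Always true

The identity holds for every pair in the range. For instance at (s, t) = (2, 2): both sides equal e^4 ≈ 54.6.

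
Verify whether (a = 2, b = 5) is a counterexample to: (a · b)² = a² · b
Substituting a = 2, b = 5:
LHS = (2 · 5)² = 100
RHS = 2² · 5 = 20

Since LHS ≠ RHS, this pair disproves the claim.

Answer: Yes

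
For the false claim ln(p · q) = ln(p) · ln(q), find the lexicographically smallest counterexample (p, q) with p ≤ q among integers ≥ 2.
Substituting (2, 2) into the claim:
LHS = ln(2 · 2) = ln(4) ≈ 1.386
RHS = ln(2) · ln(2) = ln(2)² ≈ 0.4805

Since LHS ≠ RHS, this pair disproves the claim, and no lexicographically smaller pair (p ≤ q, integers ≥ 2) does.

For instance (6, 9) is also a counterexample (LHS = ln(54) ≈ 3.989, RHS = ln(6)·ln(9) ≈ 3.937), but it's lexicographically larger.

Answer: (p, q) = (2, 2)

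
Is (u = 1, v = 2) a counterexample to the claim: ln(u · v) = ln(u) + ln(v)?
No

Substituting u = 1, v = 2:
LHS = ln(1 · 2) = ln(2) ≈ 0.6931
RHS = ln(1) + ln(2) = ln(2) ≈ 0.6931

The sides agree, so this pair does not disprove the claim.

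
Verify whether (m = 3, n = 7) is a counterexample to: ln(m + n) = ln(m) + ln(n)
Yes

Substituting m = 3, n = 7:
LHS = ln(3 + 7) = ln(10) ≈ 2.303
RHS = ln(3) + ln(7) ≈ 3.045

Since LHS ≠ RHS, this pair disproves the claim.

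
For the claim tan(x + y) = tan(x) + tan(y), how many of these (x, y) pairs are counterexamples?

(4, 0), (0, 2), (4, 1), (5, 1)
Testing each pair:
(4, 0): LHS = tan(4) ≈ 1.158, RHS = tan(4) ≈ 1.158 → satisfies claim
(0, 2): LHS = tan(2) ≈ -2.185, RHS = tan(2) ≈ -2.185 → satisfies claim
(4, 1): LHS = tan(5) ≈ -3.381, RHS = tan(4) + tan(1) ≈ 2.715 → counterexample
(5, 1): LHS = tan(6) ≈ -0.291, RHS = tan(5) + tan(1) ≈ -1.823 → counterexample

That makes 2 counterexamples.

Answer: 2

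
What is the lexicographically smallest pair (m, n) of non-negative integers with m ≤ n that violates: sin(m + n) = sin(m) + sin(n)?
(m, n) = (1, 1)

Substituting (1, 1) into the claim:
LHS = sin(1 + 1) = sin(2) ≈ 0.9093
RHS = sin(1) + sin(1) = 2·sin(1) ≈ 1.683

Since LHS ≠ RHS, this pair disproves the claim, and no lexicographically smaller pair (m ≤ n, non-negative integers) does.

For instance (2, 5) is also a counterexample (LHS = sin(7) ≈ 0.657, RHS = sin(5) + sin(2) ≈ -0.04963), but it's lexicographically larger.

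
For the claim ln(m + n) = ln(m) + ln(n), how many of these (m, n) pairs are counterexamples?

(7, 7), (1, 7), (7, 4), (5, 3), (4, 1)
5

Testing each pair:
(7, 7): LHS = ln(14) ≈ 2.639, RHS = 2·ln(7) ≈ 3.892 → counterexample
(1, 7): LHS = ln(8) ≈ 2.079, RHS = ln(7) ≈ 1.946 → counterexample
(7, 4): LHS = ln(11) ≈ 2.398, RHS = ln(4) + ln(7) ≈ 3.332 → counterexample
(5, 3): LHS = ln(8) ≈ 2.079, RHS = ln(3) + ln(5) ≈ 2.708 → counterexample
(4, 1): LHS = ln(5) ≈ 1.609, RHS = ln(4) ≈ 1.386 → counterexample

That makes 5 counterexamples.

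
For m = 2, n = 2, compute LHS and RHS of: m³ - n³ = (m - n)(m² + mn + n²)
LHS = 2³ - 2³ = 0
RHS = (2 - 2)(2² + 2·2 + 2²) = 0

LHS = RHS: the two sides agree.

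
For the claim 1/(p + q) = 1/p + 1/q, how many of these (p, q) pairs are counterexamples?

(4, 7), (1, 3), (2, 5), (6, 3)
Testing each pair:
(4, 7): LHS = 1/11, RHS = 11/28 → counterexample
(1, 3): LHS = 1/4, RHS = 4/3 → counterexample
(2, 5): LHS = 1/7, RHS = 7/10 → counterexample
(6, 3): LHS = 1/9, RHS = 1/2 → counterexample

That makes 4 counterexamples.

Answer: 4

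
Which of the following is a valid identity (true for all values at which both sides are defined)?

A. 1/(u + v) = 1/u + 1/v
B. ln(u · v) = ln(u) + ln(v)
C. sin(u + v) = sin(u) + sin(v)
A: fails at (1, 5) — LHS = 1/6, RHS = 6/5.
B: holds — e.g. at (3, 3), both sides equal ln(9) ≈ 2.197.
C: fails at (4, 6) — LHS = sin(10) ≈ -0.544, RHS = sin(4) + sin(6) ≈ -1.036.

Answer: B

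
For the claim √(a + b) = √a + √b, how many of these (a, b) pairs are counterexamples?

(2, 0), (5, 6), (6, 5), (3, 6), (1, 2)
4

Testing each pair:
(2, 0): LHS = √(2) ≈ 1.414, RHS = √(2) ≈ 1.414 → satisfies claim
(5, 6): LHS = √(11) ≈ 3.317, RHS = √(5) + √(6) ≈ 4.686 → counterexample
(6, 5): LHS = √(11) ≈ 3.317, RHS = √(5) + √(6) ≈ 4.686 → counterexample
(3, 6): LHS = 3, RHS = √(3) + √(6) ≈ 4.182 → counterexample
(1, 2): LHS = √(3) ≈ 1.732, RHS = 1 + √(2) ≈ 2.414 → counterexample

That makes 4 counterexamples.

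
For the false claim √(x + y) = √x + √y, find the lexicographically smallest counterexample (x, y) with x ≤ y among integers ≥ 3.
Substituting (3, 3) into the claim:
LHS = √(3 + 3) = √(6) ≈ 2.449
RHS = √3 + √3 = 2·√(3) ≈ 3.464

Since LHS ≠ RHS, this pair disproves the claim, and no lexicographically smaller pair (x ≤ y, integers ≥ 3) does.

For instance (5, 9) is also a counterexample (LHS = √(14) ≈ 3.742, RHS = √(5) + 3 ≈ 5.236), but it's lexicographically larger.

Answer: (x, y) = (3, 3)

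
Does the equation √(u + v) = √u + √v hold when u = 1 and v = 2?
Substituting u = 1, v = 2:

LHS = √(1 + 2) = √(3) ≈ 1.732
RHS = √1 + √2 = 1 + √(2) ≈ 2.414

LHS ≠ RHS, so the equation does not hold at this point.

Answer: Fails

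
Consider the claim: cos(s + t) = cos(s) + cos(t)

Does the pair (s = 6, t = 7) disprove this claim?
Substituting s = 6, t = 7:
LHS = cos(6 + 7) = cos(13) ≈ 0.9074
RHS = cos(6) + cos(7) ≈ 1.714

Since LHS ≠ RHS, this pair disproves the claim.

Answer: Yes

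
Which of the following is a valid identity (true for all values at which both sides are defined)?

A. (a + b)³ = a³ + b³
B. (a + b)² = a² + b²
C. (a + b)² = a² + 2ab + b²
A: fails at (1, 1) — LHS = 8, RHS = 2.
B: fails at (4, 5) — LHS = 81, RHS = 41.
C: holds — e.g. at (3, 3), both sides equal 36.

Answer: C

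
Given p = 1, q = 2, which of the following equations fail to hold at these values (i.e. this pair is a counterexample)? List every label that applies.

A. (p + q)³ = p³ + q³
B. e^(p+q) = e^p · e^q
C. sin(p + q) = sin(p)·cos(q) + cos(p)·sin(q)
A

Evaluating each claim at the given values:
A. LHS = 27, RHS = 9 → fails here (LHS ≠ RHS)
B. LHS = e^3 ≈ 20.09, RHS = e^3 ≈ 20.09 → holds here (LHS = RHS)
C. LHS = sin(3) ≈ 0.1411, RHS = sin(1)·cos(2) + sin(2)·cos(1) ≈ 0.1411 → holds here (LHS = RHS)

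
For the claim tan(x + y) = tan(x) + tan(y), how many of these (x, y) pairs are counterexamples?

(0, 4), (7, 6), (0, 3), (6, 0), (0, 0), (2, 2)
Testing each pair:
(0, 4): LHS = tan(4) ≈ 1.158, RHS = tan(4) ≈ 1.158 → satisfies claim
(7, 6): LHS = tan(13) ≈ 0.463, RHS = tan(6) + tan(7) ≈ 0.5804 → counterexample
(0, 3): LHS = tan(3) ≈ -0.1425, RHS = tan(3) ≈ -0.1425 → satisfies claim
(6, 0): LHS = tan(6) ≈ -0.291, RHS = tan(6) ≈ -0.291 → satisfies claim
(0, 0): LHS = 0, RHS = 0 → satisfies claim
(2, 2): LHS = tan(4) ≈ 1.158, RHS = 2·tan(2) ≈ -4.37 → counterexample

That makes 2 counterexamples.

Answer: 2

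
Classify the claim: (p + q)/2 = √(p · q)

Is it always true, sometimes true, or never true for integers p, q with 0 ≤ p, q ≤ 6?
It holds at (p, q) = (3, 3) (both sides equal 3), but fails at (p, q) = (5, 3) (LHS = 4, RHS = √(15) ≈ 3.873).

Answer: Sometimes true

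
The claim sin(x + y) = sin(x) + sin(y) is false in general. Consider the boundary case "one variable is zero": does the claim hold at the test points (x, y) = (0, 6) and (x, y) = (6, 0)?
Yes, holds at both test points

At (0, 6): LHS = sin(6) ≈ -0.2794, RHS = sin(6) ≈ -0.2794 → equal
At (6, 0): LHS = sin(6) ≈ -0.2794, RHS = sin(6) ≈ -0.2794 → equal

So the claim does hold at both of these boundary points, even though it is not an identity.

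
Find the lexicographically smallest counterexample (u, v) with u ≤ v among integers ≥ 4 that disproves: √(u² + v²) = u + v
(u, v) = (4, 4)

Substituting (4, 4) into the claim:
LHS = √(4² + 4²) = 4·√(2) ≈ 5.657
RHS = 4 + 4 = 8

Since LHS ≠ RHS, this pair disproves the claim, and no lexicographically smaller pair (u ≤ v, integers ≥ 4) does.

For instance (10, 11) is also a counterexample (LHS = √(221) ≈ 14.87, RHS = 21), but it's lexicographically larger.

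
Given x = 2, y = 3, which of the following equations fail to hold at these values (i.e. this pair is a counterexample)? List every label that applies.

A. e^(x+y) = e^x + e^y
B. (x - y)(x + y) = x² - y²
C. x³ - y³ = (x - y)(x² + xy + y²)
A

Evaluating each claim at the given values:
A. LHS = e^5 ≈ 148.4, RHS = e^2 + e^3 ≈ 27.47 → fails here (LHS ≠ RHS)
B. LHS = -5, RHS = -5 → holds here (LHS = RHS)
C. LHS = -19, RHS = -19 → holds here (LHS = RHS)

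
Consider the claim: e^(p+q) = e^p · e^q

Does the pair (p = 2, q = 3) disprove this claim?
No

Substituting p = 2, q = 3:
LHS = e^(2+3) = e^5 ≈ 148.4
RHS = e^2 · e^3 = e^5 ≈ 148.4

The sides agree, so this pair does not disprove the claim.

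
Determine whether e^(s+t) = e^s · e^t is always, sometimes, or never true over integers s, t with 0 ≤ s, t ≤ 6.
The identity holds for every pair in the range. For instance at (s, t) = (5, 1): both sides equal e^6 ≈ 403.4.

Answer: Always true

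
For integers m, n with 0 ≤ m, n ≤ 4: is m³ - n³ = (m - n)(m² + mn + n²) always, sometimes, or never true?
The identity holds for every pair in the range. For instance at (m, n) = (0, 3): both sides equal -27.

Answer: Always true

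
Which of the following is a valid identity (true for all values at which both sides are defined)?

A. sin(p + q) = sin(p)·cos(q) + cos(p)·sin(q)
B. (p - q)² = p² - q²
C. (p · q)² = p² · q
A

A: holds — e.g. at (6, 7), both sides equal sin(13) ≈ 0.4202.
B: fails at (1, 2) — LHS = 1, RHS = -3.
C: fails at (2, 5) — LHS = 100, RHS = 20.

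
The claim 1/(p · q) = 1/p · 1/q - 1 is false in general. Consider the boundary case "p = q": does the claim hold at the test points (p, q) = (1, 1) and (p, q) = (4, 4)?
At (1, 1): LHS = 1 ≠ RHS = 0
At (4, 4): LHS = 1/16 ≠ RHS = -15/16

Answer: No, fails at both test points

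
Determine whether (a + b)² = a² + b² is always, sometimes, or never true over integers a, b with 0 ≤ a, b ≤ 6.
Sometimes true

It holds at (a, b) = (4, 0) (both sides equal 16), but fails at (a, b) = (6, 1) (LHS = 49, RHS = 37).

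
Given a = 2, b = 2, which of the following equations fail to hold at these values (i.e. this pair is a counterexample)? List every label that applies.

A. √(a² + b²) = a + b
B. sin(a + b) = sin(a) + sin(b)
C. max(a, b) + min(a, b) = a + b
Evaluating each claim at the given values:
A. LHS = 2·√(2) ≈ 2.828, RHS = 4 → fails here (LHS ≠ RHS)
B. LHS = sin(4) ≈ -0.7568, RHS = 2·sin(2) ≈ 1.819 → fails here (LHS ≠ RHS)
C. LHS = 4, RHS = 4 → holds here (LHS = RHS)

Answer: A, B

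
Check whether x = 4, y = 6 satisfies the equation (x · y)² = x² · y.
Substituting x = 4, y = 6:

LHS = (4 · 6)² = 576
RHS = 4² · 6 = 96

LHS ≠ RHS, so the equation does not hold at this point.

Answer: Fails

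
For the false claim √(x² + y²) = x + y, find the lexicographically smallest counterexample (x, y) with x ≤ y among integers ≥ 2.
Substituting (2, 2) into the claim:
LHS = √(2² + 2²) = 2·√(2) ≈ 2.828
RHS = 2 + 2 = 4

Since LHS ≠ RHS, this pair disproves the claim, and no lexicographically smaller pair (x ≤ y, integers ≥ 2) does.

For instance (2, 6) is also a counterexample (LHS = 2·√(10) ≈ 6.325, RHS = 8), but it's lexicographically larger.

Answer: (x, y) = (2, 2)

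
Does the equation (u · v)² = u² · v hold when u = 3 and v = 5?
Substituting u = 3, v = 5:

LHS = (3 · 5)² = 225
RHS = 3² · 5 = 45

LHS ≠ RHS, so the equation does not hold at this point.

Answer: Fails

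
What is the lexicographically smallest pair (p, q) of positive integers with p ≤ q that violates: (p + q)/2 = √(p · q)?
At (1, 1): both sides equal 1, so it holds there.

Substituting (1, 2) into the claim:
LHS = (1 + 2)/2 = 3/2
RHS = √(1 · 2) = √(2) ≈ 1.414

Since LHS ≠ RHS, this pair disproves the claim, and no lexicographically smaller pair (p ≤ q, positive integers) does.

For instance (3, 5) is also a counterexample (LHS = 4, RHS = √(15) ≈ 3.873), but it's lexicographically larger.

Answer: (p, q) = (1, 2)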